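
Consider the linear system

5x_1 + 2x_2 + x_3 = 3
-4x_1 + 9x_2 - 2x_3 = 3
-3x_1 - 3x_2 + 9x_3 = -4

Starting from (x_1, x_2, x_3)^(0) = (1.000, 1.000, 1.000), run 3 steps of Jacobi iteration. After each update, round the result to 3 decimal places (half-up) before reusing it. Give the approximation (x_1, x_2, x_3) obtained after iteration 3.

(0.469, 0.378, -0.265)

Iteration 1:
  x_1 = (3 - (2)·1.000 - (1)·1.000) / (5) = 0.000
  x_2 = (3 - (-4)·1.000 - (-2)·1.000) / (9) = 1.000
  x_3 = (-4 - (-3)·1.000 - (-3)·1.000) / (9) = 0.222
Iteration 2:
  x_1 = (3 - (2)·1.000 - (1)·0.222) / (5) = 0.156
  x_2 = (3 - (-4)·0.000 - (-2)·0.222) / (9) = 0.383
  x_3 = (-4 - (-3)·0.000 - (-3)·1.000) / (9) = -0.111
Iteration 3:
  x_1 = (3 - (2)·0.383 - (1)·-0.111) / (5) = 0.469
  x_2 = (3 - (-4)·0.156 - (-2)·-0.111) / (9) = 0.378
  x_3 = (-4 - (-3)·0.156 - (-3)·0.383) / (9) = -0.265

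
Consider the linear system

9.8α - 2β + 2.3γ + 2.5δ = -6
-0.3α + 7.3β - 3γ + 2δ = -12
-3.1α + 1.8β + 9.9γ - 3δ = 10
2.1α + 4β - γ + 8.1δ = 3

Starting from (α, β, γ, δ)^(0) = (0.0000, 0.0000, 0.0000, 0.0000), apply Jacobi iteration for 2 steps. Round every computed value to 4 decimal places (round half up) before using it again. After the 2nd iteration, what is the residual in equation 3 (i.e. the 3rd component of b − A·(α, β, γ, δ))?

0.6983

Iteration 1:
  α = (-6 - (-2)·0.0000 - (2.3)·0.0000 - (2.5)·0.0000) / (9.8) = -0.6122
  β = (-12 - (-0.3)·0.0000 - (-3)·0.0000 - (2)·0.0000) / (7.3) = -1.6438
  γ = (10 - (-3.1)·0.0000 - (1.8)·0.0000 - (-3)·0.0000) / (9.9) = 1.0101
  δ = (3 - (2.1)·0.0000 - (4)·0.0000 - (-1)·0.0000) / (8.1) = 0.3704
Iteration 2:
  α = (-6 - (-2)·-1.6438 - (2.3)·1.0101 - (2.5)·0.3704) / (9.8) = -1.2793
  β = (-12 - (-0.3)·-0.6122 - (-3)·1.0101 - (2)·0.3704) / (7.3) = -1.3554
  γ = (10 - (-3.1)·-0.6122 - (1.8)·-1.6438 - (-3)·0.3704) / (9.9) = 1.2295
  δ = (3 - (2.1)·-0.6122 - (4)·-1.6438 - (-1)·1.0101) / (8.1) = 1.4655
Residual b − A·x = (-2.6653, -1.7319, 0.6983, 0.4671)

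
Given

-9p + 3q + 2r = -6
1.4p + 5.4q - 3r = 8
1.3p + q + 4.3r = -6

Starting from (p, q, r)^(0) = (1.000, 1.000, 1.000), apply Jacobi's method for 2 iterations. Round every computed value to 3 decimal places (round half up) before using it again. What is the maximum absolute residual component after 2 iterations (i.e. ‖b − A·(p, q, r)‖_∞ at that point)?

5.550

Iteration 1:
  p = (-6 - (3)·1.000 - (2)·1.000) / (-9) = 1.222
  q = (8 - (1.4)·1.000 - (-3)·1.000) / (5.4) = 1.778
  r = (-6 - (1.3)·1.000 - (1)·1.000) / (4.3) = -1.930
Iteration 2:
  p = (-6 - (3)·1.778 - (2)·-1.930) / (-9) = 0.830
  q = (8 - (1.4)·1.222 - (-3)·-1.930) / (5.4) = 0.092
  r = (-6 - (1.3)·1.222 - (1)·1.778) / (4.3) = -2.178
Residual b − A·x = (5.550, -0.193, 2.194); ∞-norm = 5.550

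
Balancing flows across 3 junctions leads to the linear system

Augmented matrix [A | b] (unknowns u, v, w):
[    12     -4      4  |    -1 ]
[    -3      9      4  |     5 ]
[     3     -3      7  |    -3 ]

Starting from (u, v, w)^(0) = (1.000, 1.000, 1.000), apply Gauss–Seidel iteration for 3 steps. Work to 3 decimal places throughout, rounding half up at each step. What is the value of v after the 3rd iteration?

0.688

Iteration 1:
  u = (-1 - (-4)·1.000 - (4)·1.000) / (12) = -0.083
  v = (5 - (-3)·-0.083 - (4)·1.000) / (9) = 0.083
  w = (-3 - (3)·-0.083 - (-3)·0.083) / (7) = -0.357
Iteration 2:
  u = (-1 - (-4)·0.083 - (4)·-0.357) / (12) = 0.063
  v = (5 - (-3)·0.063 - (4)·-0.357) / (9) = 0.735
  w = (-3 - (3)·0.063 - (-3)·0.735) / (7) = -0.141
Iteration 3:
  u = (-1 - (-4)·0.735 - (4)·-0.141) / (12) = 0.209
  v = (5 - (-3)·0.209 - (4)·-0.141) / (9) = 0.688
  w = (-3 - (3)·0.209 - (-3)·0.688) / (7) = -0.223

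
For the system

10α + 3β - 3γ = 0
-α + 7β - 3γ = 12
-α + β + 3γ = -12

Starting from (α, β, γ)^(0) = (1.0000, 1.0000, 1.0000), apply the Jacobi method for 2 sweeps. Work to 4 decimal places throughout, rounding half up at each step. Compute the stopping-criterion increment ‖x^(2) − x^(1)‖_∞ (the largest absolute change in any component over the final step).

Iteration 1:
  α = (0 - (3)·1.0000 - (-3)·1.0000) / (10) = 0.0000
  β = (12 - (-1)·1.0000 - (-3)·1.0000) / (7) = 2.2857
  γ = (-12 - (-1)·1.0000 - (1)·1.0000) / (3) = -4.0000
Iteration 2:
  α = (0 - (3)·2.2857 - (-3)·-4.0000) / (10) = -1.8857
  β = (12 - (-1)·0.0000 - (-3)·-4.0000) / (7) = 0.0000
  γ = (-12 - (-1)·0.0000 - (1)·2.2857) / (3) = -4.7619
Change: (-1.8857, -2.2857, -0.7619) → max |·| = 2.2857

2.2857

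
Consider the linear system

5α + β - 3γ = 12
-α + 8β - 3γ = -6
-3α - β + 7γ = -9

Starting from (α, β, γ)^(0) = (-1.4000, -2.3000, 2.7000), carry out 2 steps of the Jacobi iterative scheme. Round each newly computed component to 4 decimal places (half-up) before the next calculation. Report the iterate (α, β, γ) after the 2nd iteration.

(1.0539, -1.0204, 0.6468)

Iteration 1:
  α = (12 - (1)·-2.3000 - (-3)·2.7000) / (5) = 4.4800
  β = (-6 - (-1)·-1.4000 - (-3)·2.7000) / (8) = 0.0875
  γ = (-9 - (-3)·-1.4000 - (-1)·-2.3000) / (7) = -2.2143
Iteration 2:
  α = (12 - (1)·0.0875 - (-3)·-2.2143) / (5) = 1.0539
  β = (-6 - (-1)·4.4800 - (-3)·-2.2143) / (8) = -1.0204
  γ = (-9 - (-3)·4.4800 - (-1)·0.0875) / (7) = 0.6468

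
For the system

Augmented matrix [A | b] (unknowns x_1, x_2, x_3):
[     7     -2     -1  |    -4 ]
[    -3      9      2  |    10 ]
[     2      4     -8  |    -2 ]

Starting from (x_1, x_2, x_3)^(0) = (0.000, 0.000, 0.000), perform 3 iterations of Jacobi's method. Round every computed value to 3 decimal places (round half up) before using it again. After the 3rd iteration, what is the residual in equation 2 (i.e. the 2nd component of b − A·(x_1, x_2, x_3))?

0.035

Iteration 1:
  x_1 = (-4 - (-2)·0.000 - (-1)·0.000) / (7) = -0.571
  x_2 = (10 - (-3)·0.000 - (2)·0.000) / (9) = 1.111
  x_3 = (-2 - (2)·0.000 - (4)·0.000) / (-8) = 0.250
Iteration 2:
  x_1 = (-4 - (-2)·1.111 - (-1)·0.250) / (7) = -0.218
  x_2 = (10 - (-3)·-0.571 - (2)·0.250) / (9) = 0.865
  x_3 = (-2 - (2)·-0.571 - (4)·1.111) / (-8) = 0.663
Iteration 3:
  x_1 = (-4 - (-2)·0.865 - (-1)·0.663) / (7) = -0.230
  x_2 = (10 - (-3)·-0.218 - (2)·0.663) / (9) = 0.891
  x_3 = (-2 - (2)·-0.218 - (4)·0.865) / (-8) = 0.628
Residual b − A·x = (0.020, 0.035, -0.080)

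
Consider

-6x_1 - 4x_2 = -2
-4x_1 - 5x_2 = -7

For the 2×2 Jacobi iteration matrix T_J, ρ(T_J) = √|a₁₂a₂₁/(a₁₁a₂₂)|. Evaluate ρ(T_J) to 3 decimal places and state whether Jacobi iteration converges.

0.730

a₁₂a₂₁/(a₁₁a₂₂) = (-4)·(-4) / ((-6)·(-5)) = 0.533333
ρ = √|0.533333| = √0.533333 = 0.730
ρ < 1, so Jacobi converges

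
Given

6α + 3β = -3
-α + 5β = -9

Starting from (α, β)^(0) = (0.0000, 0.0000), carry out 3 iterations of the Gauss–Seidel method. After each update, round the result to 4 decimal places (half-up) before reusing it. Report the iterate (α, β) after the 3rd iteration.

Iteration 1:
  α = (-3 - (3)·0.0000) / (6) = -0.5000
  β = (-9 - (-1)·-0.5000) / (5) = -1.9000
Iteration 2:
  α = (-3 - (3)·-1.9000) / (6) = 0.4500
  β = (-9 - (-1)·0.4500) / (5) = -1.7100
Iteration 3:
  α = (-3 - (3)·-1.7100) / (6) = 0.3550
  β = (-9 - (-1)·0.3550) / (5) = -1.7290

(0.3550, -1.7290)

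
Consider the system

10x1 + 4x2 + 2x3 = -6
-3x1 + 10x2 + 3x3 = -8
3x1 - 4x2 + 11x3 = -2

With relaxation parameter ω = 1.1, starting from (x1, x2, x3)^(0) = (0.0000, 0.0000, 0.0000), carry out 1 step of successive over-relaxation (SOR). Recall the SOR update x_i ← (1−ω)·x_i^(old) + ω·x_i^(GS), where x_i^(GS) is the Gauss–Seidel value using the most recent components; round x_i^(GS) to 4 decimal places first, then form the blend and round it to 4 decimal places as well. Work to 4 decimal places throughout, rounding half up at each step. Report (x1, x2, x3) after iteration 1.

Iteration 1:
  x1: GS value = (-6 - (4)·0.0000 - (2)·0.0000) / (10) = -0.6000;  x1 ← (1−ω)·0.0000 + ω·-0.6000 = -0.6600
  x2: GS value = (-8 - (-3)·-0.6600 - (3)·0.0000) / (10) = -0.9980;  x2 ← (1−ω)·0.0000 + ω·-0.9980 = -1.0978
  x3: GS value = (-2 - (3)·-0.6600 - (-4)·-1.0978) / (11) = -0.4010;  x3 ← (1−ω)·0.0000 + ω·-0.4010 = -0.4411

(-0.6600, -1.0978, -0.4411)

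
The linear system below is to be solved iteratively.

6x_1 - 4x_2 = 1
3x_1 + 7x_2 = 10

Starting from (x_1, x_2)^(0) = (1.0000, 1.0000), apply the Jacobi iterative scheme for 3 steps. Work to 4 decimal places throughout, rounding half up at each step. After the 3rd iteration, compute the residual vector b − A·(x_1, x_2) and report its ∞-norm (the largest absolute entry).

Iteration 1:
  x_1 = (1 - (-4)·1.0000) / (6) = 0.8333
  x_2 = (10 - (3)·1.0000) / (7) = 1.0000
Iteration 2:
  x_1 = (1 - (-4)·1.0000) / (6) = 0.8333
  x_2 = (10 - (3)·0.8333) / (7) = 1.0714
Iteration 3:
  x_1 = (1 - (-4)·1.0714) / (6) = 0.8809
  x_2 = (10 - (3)·0.8333) / (7) = 1.0714
Residual b − A·x = (0.0002, -0.1425); ∞-norm = 0.1425

0.1425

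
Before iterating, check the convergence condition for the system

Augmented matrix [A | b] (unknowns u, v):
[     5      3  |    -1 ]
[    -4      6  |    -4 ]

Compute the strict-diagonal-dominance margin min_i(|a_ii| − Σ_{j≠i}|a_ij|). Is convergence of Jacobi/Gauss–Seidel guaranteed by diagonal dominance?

2

row 1: |5| − (3) = 2
row 2: |6| − (4) = 2
minimum over rows = 2 → strictly diagonally dominant (convergence guaranteed)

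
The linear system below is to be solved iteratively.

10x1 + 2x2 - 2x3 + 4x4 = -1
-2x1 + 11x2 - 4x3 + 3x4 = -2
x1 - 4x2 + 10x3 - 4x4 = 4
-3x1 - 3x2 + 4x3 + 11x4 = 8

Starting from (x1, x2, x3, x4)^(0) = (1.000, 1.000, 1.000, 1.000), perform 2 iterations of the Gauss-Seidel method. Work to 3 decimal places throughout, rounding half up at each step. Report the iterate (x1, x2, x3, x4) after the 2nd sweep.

(-0.012, 0.028, 0.516, 0.544)

Iteration 1:
  x1 = (-1 - (2)·1.000 - (-2)·1.000 - (4)·1.000) / (10) = -0.500
  x2 = (-2 - (-2)·-0.500 - (-4)·1.000 - (3)·1.000) / (11) = -0.182
  x3 = (4 - (1)·-0.500 - (-4)·-0.182 - (-4)·1.000) / (10) = 0.777
  x4 = (8 - (-3)·-0.500 - (-3)·-0.182 - (4)·0.777) / (11) = 0.259
Iteration 2:
  x1 = (-1 - (2)·-0.182 - (-2)·0.777 - (4)·0.259) / (10) = -0.012
  x2 = (-2 - (-2)·-0.012 - (-4)·0.777 - (3)·0.259) / (11) = 0.028
  x3 = (4 - (1)·-0.012 - (-4)·0.028 - (-4)·0.259) / (10) = 0.516
  x4 = (8 - (-3)·-0.012 - (-3)·0.028 - (4)·0.516) / (11) = 0.544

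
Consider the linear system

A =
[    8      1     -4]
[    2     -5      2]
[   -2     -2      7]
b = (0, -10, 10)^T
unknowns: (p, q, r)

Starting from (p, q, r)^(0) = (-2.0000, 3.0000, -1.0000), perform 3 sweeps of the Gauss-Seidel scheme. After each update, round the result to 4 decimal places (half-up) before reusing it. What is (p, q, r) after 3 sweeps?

(0.8527, 3.3091, 2.6177)

Iteration 1:
  p = (0 - (1)·3.0000 - (-4)·-1.0000) / (8) = -0.8750
  q = (-10 - (2)·-0.8750 - (2)·-1.0000) / (-5) = 1.2500
  r = (10 - (-2)·-0.8750 - (-2)·1.2500) / (7) = 1.5357
Iteration 2:
  p = (0 - (1)·1.2500 - (-4)·1.5357) / (8) = 0.6116
  q = (-10 - (2)·0.6116 - (2)·1.5357) / (-5) = 2.8589
  r = (10 - (-2)·0.6116 - (-2)·2.8589) / (7) = 2.4201
Iteration 3:
  p = (0 - (1)·2.8589 - (-4)·2.4201) / (8) = 0.8527
  q = (-10 - (2)·0.8527 - (2)·2.4201) / (-5) = 3.3091
  r = (10 - (-2)·0.8527 - (-2)·3.3091) / (7) = 2.6177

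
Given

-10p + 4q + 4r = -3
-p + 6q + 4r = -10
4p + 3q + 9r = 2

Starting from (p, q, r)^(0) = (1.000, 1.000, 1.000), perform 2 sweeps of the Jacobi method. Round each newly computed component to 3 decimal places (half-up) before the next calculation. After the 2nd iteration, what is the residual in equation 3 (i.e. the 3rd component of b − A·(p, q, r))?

4.391

Iteration 1:
  p = (-3 - (4)·1.000 - (4)·1.000) / (-10) = 1.100
  q = (-10 - (-1)·1.000 - (4)·1.000) / (6) = -2.167
  r = (2 - (4)·1.000 - (3)·1.000) / (9) = -0.556
Iteration 2:
  p = (-3 - (4)·-2.167 - (4)·-0.556) / (-10) = -0.789
  q = (-10 - (-1)·1.100 - (4)·-0.556) / (6) = -1.113
  r = (2 - (4)·1.100 - (3)·-2.167) / (9) = 0.456
Residual b − A·x = (-8.262, -5.935, 4.391)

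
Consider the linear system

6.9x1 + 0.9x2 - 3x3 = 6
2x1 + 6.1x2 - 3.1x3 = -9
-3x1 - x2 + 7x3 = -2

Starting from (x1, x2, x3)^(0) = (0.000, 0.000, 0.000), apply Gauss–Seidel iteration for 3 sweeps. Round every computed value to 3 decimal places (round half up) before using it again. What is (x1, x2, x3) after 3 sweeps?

(1.066, -1.884, -0.098)

Iteration 1:
  x1 = (6 - (0.9)·0.000 - (-3)·0.000) / (6.9) = 0.870
  x2 = (-9 - (2)·0.870 - (-3.1)·0.000) / (6.1) = -1.761
  x3 = (-2 - (-3)·0.870 - (-1)·-1.761) / (7) = -0.164
Iteration 2:
  x1 = (6 - (0.9)·-1.761 - (-3)·-0.164) / (6.9) = 1.028
  x2 = (-9 - (2)·1.028 - (-3.1)·-0.164) / (6.1) = -1.896
  x3 = (-2 - (-3)·1.028 - (-1)·-1.896) / (7) = -0.116
Iteration 3:
  x1 = (6 - (0.9)·-1.896 - (-3)·-0.116) / (6.9) = 1.066
  x2 = (-9 - (2)·1.066 - (-3.1)·-0.116) / (6.1) = -1.884
  x3 = (-2 - (-3)·1.066 - (-1)·-1.884) / (7) = -0.098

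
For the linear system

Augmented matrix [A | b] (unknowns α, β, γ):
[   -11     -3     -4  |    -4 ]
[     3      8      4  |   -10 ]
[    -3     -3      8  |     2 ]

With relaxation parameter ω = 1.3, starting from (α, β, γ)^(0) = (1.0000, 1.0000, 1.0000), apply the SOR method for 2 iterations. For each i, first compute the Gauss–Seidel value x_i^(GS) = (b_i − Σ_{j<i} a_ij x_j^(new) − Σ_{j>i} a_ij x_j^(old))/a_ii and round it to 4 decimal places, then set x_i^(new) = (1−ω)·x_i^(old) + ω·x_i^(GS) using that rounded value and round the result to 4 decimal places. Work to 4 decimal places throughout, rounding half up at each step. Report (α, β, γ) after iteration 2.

(2.1278, -1.0795, 1.2542)

Iteration 1:
  α: GS value = (-4 - (-3)·1.0000 - (-4)·1.0000) / (-11) = -0.2727;  α ← (1−ω)·1.0000 + ω·-0.2727 = -0.6545
  β: GS value = (-10 - (3)·-0.6545 - (4)·1.0000) / (8) = -1.5046;  β ← (1−ω)·1.0000 + ω·-1.5046 = -2.2560
  γ: GS value = (2 - (-3)·-0.6545 - (-3)·-2.2560) / (8) = -0.8414;  γ ← (1−ω)·1.0000 + ω·-0.8414 = -1.3938
Iteration 2:
  α: GS value = (-4 - (-3)·-2.2560 - (-4)·-1.3938) / (-11) = 1.4857;  α ← (1−ω)·-0.6545 + ω·1.4857 = 2.1278
  β: GS value = (-10 - (3)·2.1278 - (4)·-1.3938) / (8) = -1.3510;  β ← (1−ω)·-2.2560 + ω·-1.3510 = -1.0795
  γ: GS value = (2 - (-3)·2.1278 - (-3)·-1.0795) / (8) = 0.6431;  γ ← (1−ω)·-1.3938 + ω·0.6431 = 1.2542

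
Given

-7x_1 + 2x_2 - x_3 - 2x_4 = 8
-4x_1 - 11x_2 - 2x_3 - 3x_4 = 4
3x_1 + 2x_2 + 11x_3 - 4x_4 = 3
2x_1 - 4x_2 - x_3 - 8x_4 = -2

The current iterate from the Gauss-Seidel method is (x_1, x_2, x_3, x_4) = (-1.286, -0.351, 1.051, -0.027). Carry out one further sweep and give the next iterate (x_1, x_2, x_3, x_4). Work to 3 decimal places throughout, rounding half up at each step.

One sweep:
  x_1 = (8 - (2)·-0.351 - (-1)·1.051 - (-2)·-0.027) / (-7) = -1.386
  x_2 = (4 - (-4)·-1.386 - (-2)·1.051 - (-3)·-0.027) / (-11) = -0.043
  x_3 = (3 - (3)·-1.386 - (2)·-0.043 - (-4)·-0.027) / (11) = 0.649
  x_4 = (-2 - (2)·-1.386 - (-4)·-0.043 - (-1)·0.649) / (-8) = -0.156

(-1.386, -0.043, 0.649, -0.156)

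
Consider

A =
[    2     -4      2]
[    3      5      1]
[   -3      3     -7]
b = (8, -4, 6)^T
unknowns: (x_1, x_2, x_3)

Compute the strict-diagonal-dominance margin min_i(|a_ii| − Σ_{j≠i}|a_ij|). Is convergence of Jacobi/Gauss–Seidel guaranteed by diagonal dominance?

-4

row 1: |2| − (4+2) = -4
row 2: |5| − (3+1) = 1
row 3: |-7| − (3+3) = 1
minimum over rows = -4 → not strictly diagonally dominant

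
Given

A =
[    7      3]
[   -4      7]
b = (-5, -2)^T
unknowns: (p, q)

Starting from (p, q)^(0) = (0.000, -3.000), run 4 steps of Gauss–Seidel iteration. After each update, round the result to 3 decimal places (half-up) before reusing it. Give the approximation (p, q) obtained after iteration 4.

(-0.491, -0.566)

Iteration 1:
  p = (-5 - (3)·-3.000) / (7) = 0.571
  q = (-2 - (-4)·0.571) / (7) = 0.041
Iteration 2:
  p = (-5 - (3)·0.041) / (7) = -0.732
  q = (-2 - (-4)·-0.732) / (7) = -0.704
Iteration 3:
  p = (-5 - (3)·-0.704) / (7) = -0.413
  q = (-2 - (-4)·-0.413) / (7) = -0.522
Iteration 4:
  p = (-5 - (3)·-0.522) / (7) = -0.491
  q = (-2 - (-4)·-0.491) / (7) = -0.566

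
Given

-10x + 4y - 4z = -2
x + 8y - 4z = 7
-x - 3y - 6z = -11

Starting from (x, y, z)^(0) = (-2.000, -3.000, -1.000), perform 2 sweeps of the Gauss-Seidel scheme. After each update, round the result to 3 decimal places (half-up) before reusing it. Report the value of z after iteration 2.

1.000

Iteration 1:
  x = (-2 - (4)·-3.000 - (-4)·-1.000) / (-10) = -0.600
  y = (7 - (1)·-0.600 - (-4)·-1.000) / (8) = 0.450
  z = (-11 - (-1)·-0.600 - (-3)·0.450) / (-6) = 1.708
Iteration 2:
  x = (-2 - (4)·0.450 - (-4)·1.708) / (-10) = -0.303
  y = (7 - (1)·-0.303 - (-4)·1.708) / (8) = 1.767
  z = (-11 - (-1)·-0.303 - (-3)·1.767) / (-6) = 1.000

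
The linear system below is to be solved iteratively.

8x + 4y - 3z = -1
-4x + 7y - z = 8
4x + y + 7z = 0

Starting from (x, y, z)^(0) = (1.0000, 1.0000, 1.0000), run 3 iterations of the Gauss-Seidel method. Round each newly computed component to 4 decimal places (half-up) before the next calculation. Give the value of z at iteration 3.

0.0804

Iteration 1:
  x = (-1 - (4)·1.0000 - (-3)·1.0000) / (8) = -0.2500
  y = (8 - (-4)·-0.2500 - (-1)·1.0000) / (7) = 1.1429
  z = (0 - (4)·-0.2500 - (1)·1.1429) / (7) = -0.0204
Iteration 2:
  x = (-1 - (4)·1.1429 - (-3)·-0.0204) / (8) = -0.7041
  y = (8 - (-4)·-0.7041 - (-1)·-0.0204) / (7) = 0.7376
  z = (0 - (4)·-0.7041 - (1)·0.7376) / (7) = 0.2970
Iteration 3:
  x = (-1 - (4)·0.7376 - (-3)·0.2970) / (8) = -0.3824
  y = (8 - (-4)·-0.3824 - (-1)·0.2970) / (7) = 0.9668
  z = (0 - (4)·-0.3824 - (1)·0.9668) / (7) = 0.0804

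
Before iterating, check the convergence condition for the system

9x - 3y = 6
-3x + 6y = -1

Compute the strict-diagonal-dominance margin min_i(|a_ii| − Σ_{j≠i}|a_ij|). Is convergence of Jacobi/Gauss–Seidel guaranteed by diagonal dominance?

3

row 1: |9| − (3) = 6
row 2: |6| − (3) = 3
minimum over rows = 3 → strictly diagonally dominant (convergence guaranteed)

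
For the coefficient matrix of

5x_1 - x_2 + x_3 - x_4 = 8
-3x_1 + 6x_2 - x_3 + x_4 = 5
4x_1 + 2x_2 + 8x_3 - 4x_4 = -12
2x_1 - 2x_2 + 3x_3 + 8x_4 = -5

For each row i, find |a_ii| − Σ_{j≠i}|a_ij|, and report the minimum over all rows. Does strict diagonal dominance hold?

row 1: |5| − (1+1+1) = 2
row 2: |6| − (3+1+1) = 1
row 3: |8| − (4+2+4) = -2
row 4: |8| − (2+2+3) = 1
minimum over rows = -2 → not strictly diagonally dominant

-2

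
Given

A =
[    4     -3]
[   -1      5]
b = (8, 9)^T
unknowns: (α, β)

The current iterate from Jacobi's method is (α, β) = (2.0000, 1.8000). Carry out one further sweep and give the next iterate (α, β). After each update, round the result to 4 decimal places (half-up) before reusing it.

(3.3500, 2.2000)

One sweep:
  α = (8 - (-3)·1.8000) / (4) = 3.3500
  β = (9 - (-1)·2.0000) / (5) = 2.2000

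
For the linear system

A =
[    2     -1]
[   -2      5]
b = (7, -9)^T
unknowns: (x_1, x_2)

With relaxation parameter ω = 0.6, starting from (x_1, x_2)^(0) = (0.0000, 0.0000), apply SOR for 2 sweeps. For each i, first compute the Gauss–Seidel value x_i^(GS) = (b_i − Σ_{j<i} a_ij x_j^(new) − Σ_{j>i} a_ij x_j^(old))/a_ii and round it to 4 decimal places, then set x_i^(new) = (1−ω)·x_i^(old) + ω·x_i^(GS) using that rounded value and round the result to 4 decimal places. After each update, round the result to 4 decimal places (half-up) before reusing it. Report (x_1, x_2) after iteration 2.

Iteration 1:
  x_1: GS value = (7 - (-1)·0.0000) / (2) = 3.5000;  x_1 ← (1−ω)·0.0000 + ω·3.5000 = 2.1000
  x_2: GS value = (-9 - (-2)·2.1000) / (5) = -0.9600;  x_2 ← (1−ω)·0.0000 + ω·-0.9600 = -0.5760
Iteration 2:
  x_1: GS value = (7 - (-1)·-0.5760) / (2) = 3.2120;  x_1 ← (1−ω)·2.1000 + ω·3.2120 = 2.7672
  x_2: GS value = (-9 - (-2)·2.7672) / (5) = -0.6931;  x_2 ← (1−ω)·-0.5760 + ω·-0.6931 = -0.6463

(2.7672, -0.6463)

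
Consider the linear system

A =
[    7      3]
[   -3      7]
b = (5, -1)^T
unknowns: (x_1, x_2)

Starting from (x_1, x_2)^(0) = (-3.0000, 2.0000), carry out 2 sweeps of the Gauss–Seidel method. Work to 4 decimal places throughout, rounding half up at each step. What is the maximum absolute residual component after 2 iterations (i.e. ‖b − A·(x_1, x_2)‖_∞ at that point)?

Iteration 1:
  x_1 = (5 - (3)·2.0000) / (7) = -0.1429
  x_2 = (-1 - (-3)·-0.1429) / (7) = -0.2041
Iteration 2:
  x_1 = (5 - (3)·-0.2041) / (7) = 0.8018
  x_2 = (-1 - (-3)·0.8018) / (7) = 0.2008
Residual b − A·x = (-1.2150, -0.0002); ∞-norm = 1.2150

1.2150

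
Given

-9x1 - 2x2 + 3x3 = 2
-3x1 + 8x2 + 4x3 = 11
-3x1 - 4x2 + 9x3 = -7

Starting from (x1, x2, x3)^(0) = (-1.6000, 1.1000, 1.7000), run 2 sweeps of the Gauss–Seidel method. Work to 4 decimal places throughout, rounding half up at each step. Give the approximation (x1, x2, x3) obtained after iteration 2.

Iteration 1:
  x1 = (2 - (-2)·1.1000 - (3)·1.7000) / (-9) = 0.1000
  x2 = (11 - (-3)·0.1000 - (4)·1.7000) / (8) = 0.5625
  x3 = (-7 - (-3)·0.1000 - (-4)·0.5625) / (9) = -0.4944
Iteration 2:
  x1 = (2 - (-2)·0.5625 - (3)·-0.4944) / (-9) = -0.5120
  x2 = (11 - (-3)·-0.5120 - (4)·-0.4944) / (8) = 1.4302
  x3 = (-7 - (-3)·-0.5120 - (-4)·1.4302) / (9) = -0.3128

(-0.5120, 1.4302, -0.3128)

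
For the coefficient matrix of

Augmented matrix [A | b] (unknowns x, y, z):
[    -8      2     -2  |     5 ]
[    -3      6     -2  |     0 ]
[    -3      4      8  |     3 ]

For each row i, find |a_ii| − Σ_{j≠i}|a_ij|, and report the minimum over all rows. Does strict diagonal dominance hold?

row 1: |-8| − (2+2) = 4
row 2: |6| − (3+2) = 1
row 3: |8| − (3+4) = 1
minimum over rows = 1 → strictly diagonally dominant (convergence guaranteed)

1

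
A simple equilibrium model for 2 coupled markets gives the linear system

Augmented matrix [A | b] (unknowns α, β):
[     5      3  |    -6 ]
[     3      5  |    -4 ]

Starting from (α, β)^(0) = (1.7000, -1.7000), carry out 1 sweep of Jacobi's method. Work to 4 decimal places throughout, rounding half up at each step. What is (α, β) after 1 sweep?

Iteration 1:
  α = (-6 - (3)·-1.7000) / (5) = -0.1800
  β = (-4 - (3)·1.7000) / (5) = -1.8200

(-0.1800, -1.8200)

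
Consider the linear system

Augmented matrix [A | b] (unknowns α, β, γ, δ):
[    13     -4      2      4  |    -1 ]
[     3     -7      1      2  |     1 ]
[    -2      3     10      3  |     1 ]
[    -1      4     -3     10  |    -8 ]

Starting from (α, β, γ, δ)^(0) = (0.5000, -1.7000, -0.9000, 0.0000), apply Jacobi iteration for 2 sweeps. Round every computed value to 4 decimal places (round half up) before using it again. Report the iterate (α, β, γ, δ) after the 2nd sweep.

Iteration 1:
  α = (-1 - (-4)·-1.7000 - (2)·-0.9000 - (4)·0.0000) / (13) = -0.4615
  β = (1 - (3)·0.5000 - (1)·-0.9000 - (2)·0.0000) / (-7) = -0.0571
  γ = (1 - (-2)·0.5000 - (3)·-1.7000 - (3)·0.0000) / (10) = 0.7100
  δ = (-8 - (-1)·0.5000 - (4)·-1.7000 - (-3)·-0.9000) / (10) = -0.3400
Iteration 2:
  α = (-1 - (-4)·-0.0571 - (2)·0.7100 - (4)·-0.3400) / (13) = -0.0991
  β = (1 - (3)·-0.4615 - (1)·0.7100 - (2)·-0.3400) / (-7) = -0.3364
  γ = (1 - (-2)·-0.4615 - (3)·-0.0571 - (3)·-0.3400) / (10) = 0.1268
  δ = (-8 - (-1)·-0.4615 - (4)·-0.0571 - (-3)·0.7100) / (10) = -0.6103

(-0.0991, -0.3364, 0.1268, -0.6103)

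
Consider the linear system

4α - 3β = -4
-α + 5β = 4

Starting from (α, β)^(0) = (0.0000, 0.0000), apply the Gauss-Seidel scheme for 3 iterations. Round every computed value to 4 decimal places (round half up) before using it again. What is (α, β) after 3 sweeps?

(-0.4825, 0.7035)

Iteration 1:
  α = (-4 - (-3)·0.0000) / (4) = -1.0000
  β = (4 - (-1)·-1.0000) / (5) = 0.6000
Iteration 2:
  α = (-4 - (-3)·0.6000) / (4) = -0.5500
  β = (4 - (-1)·-0.5500) / (5) = 0.6900
Iteration 3:
  α = (-4 - (-3)·0.6900) / (4) = -0.4825
  β = (4 - (-1)·-0.4825) / (5) = 0.7035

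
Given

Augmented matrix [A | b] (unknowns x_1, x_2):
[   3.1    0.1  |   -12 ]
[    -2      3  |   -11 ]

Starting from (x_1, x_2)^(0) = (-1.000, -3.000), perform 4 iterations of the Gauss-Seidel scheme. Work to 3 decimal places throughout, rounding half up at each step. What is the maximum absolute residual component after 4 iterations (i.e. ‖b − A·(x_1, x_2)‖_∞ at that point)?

0.001

Iteration 1:
  x_1 = (-12 - (0.1)·-3.000) / (3.1) = -3.774
  x_2 = (-11 - (-2)·-3.774) / (3) = -6.183
Iteration 2:
  x_1 = (-12 - (0.1)·-6.183) / (3.1) = -3.672
  x_2 = (-11 - (-2)·-3.672) / (3) = -6.115
Iteration 3:
  x_1 = (-12 - (0.1)·-6.115) / (3.1) = -3.674
  x_2 = (-11 - (-2)·-3.674) / (3) = -6.116
Iteration 4:
  x_1 = (-12 - (0.1)·-6.116) / (3.1) = -3.674
  x_2 = (-11 - (-2)·-3.674) / (3) = -6.116
Residual b − A·x = (0.001, 0.000); ∞-norm = 0.001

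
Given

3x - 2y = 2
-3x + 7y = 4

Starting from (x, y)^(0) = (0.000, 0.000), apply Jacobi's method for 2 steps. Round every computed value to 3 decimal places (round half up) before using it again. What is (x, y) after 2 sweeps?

Iteration 1:
  x = (2 - (-2)·0.000) / (3) = 0.667
  y = (4 - (-3)·0.000) / (7) = 0.571
Iteration 2:
  x = (2 - (-2)·0.571) / (3) = 1.047
  y = (4 - (-3)·0.667) / (7) = 0.857

(1.047, 0.857)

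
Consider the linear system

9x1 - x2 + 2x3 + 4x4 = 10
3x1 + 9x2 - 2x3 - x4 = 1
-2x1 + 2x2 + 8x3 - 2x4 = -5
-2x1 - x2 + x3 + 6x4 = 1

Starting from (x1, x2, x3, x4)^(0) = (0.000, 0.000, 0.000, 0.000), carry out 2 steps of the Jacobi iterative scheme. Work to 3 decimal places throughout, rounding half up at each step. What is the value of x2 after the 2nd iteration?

Iteration 1:
  x1 = (10 - (-1)·0.000 - (2)·0.000 - (4)·0.000) / (9) = 1.111
  x2 = (1 - (3)·0.000 - (-2)·0.000 - (-1)·0.000) / (9) = 0.111
  x3 = (-5 - (-2)·0.000 - (2)·0.000 - (-2)·0.000) / (8) = -0.625
  x4 = (1 - (-2)·0.000 - (-1)·0.000 - (1)·0.000) / (6) = 0.167
Iteration 2:
  x1 = (10 - (-1)·0.111 - (2)·-0.625 - (4)·0.167) / (9) = 1.188
  x2 = (1 - (3)·1.111 - (-2)·-0.625 - (-1)·0.167) / (9) = -0.380
  x3 = (-5 - (-2)·1.111 - (2)·0.111 - (-2)·0.167) / (8) = -0.333
  x4 = (1 - (-2)·1.111 - (-1)·0.111 - (1)·-0.625) / (6) = 0.660

-0.380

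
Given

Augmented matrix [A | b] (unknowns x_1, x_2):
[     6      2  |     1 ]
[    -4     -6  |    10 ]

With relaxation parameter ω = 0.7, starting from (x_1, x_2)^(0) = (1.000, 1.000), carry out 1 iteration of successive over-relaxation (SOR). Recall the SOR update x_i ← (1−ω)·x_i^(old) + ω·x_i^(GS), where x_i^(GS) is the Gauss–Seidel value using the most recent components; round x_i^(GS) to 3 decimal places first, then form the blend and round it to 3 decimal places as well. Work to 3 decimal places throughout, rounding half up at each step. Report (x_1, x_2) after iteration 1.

Iteration 1:
  x_1: GS value = (1 - (2)·1.000) / (6) = -0.167;  x_1 ← (1−ω)·1.000 + ω·-0.167 = 0.183
  x_2: GS value = (10 - (-4)·0.183) / (-6) = -1.789;  x_2 ← (1−ω)·1.000 + ω·-1.789 = -0.952

(0.183, -0.952)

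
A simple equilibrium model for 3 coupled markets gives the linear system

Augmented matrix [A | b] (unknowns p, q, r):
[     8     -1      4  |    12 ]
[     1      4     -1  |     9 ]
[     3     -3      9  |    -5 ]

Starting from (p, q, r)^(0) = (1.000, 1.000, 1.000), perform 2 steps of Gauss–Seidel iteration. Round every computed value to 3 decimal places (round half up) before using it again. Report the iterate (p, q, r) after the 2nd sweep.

(1.873, 1.734, -0.602)

Iteration 1:
  p = (12 - (-1)·1.000 - (4)·1.000) / (8) = 1.125
  q = (9 - (1)·1.125 - (-1)·1.000) / (4) = 2.219
  r = (-5 - (3)·1.125 - (-3)·2.219) / (9) = -0.191
Iteration 2:
  p = (12 - (-1)·2.219 - (4)·-0.191) / (8) = 1.873
  q = (9 - (1)·1.873 - (-1)·-0.191) / (4) = 1.734
  r = (-5 - (3)·1.873 - (-3)·1.734) / (9) = -0.602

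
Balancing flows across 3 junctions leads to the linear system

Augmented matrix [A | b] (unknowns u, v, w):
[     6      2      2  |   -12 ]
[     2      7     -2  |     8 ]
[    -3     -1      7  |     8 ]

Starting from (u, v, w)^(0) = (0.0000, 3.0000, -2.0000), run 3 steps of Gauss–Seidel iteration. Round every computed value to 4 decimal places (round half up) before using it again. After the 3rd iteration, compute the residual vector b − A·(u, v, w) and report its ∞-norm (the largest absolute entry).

Iteration 1:
  u = (-12 - (2)·3.0000 - (2)·-2.0000) / (6) = -2.3333
  v = (8 - (2)·-2.3333 - (-2)·-2.0000) / (7) = 1.2381
  w = (8 - (-3)·-2.3333 - (-1)·1.2381) / (7) = 0.3197
Iteration 2:
  u = (-12 - (2)·1.2381 - (2)·0.3197) / (6) = -2.5193
  v = (8 - (2)·-2.5193 - (-2)·0.3197) / (7) = 1.9540
  w = (8 - (-3)·-2.5193 - (-1)·1.9540) / (7) = 0.3423
Iteration 3:
  u = (-12 - (2)·1.9540 - (2)·0.3423) / (6) = -2.7654
  v = (8 - (2)·-2.7654 - (-2)·0.3423) / (7) = 2.0308
  w = (8 - (-3)·-2.7654 - (-1)·2.0308) / (7) = 0.2478
Residual b − A·x = (0.0352, -0.1892, 0.0000); ∞-norm = 0.1892

0.1892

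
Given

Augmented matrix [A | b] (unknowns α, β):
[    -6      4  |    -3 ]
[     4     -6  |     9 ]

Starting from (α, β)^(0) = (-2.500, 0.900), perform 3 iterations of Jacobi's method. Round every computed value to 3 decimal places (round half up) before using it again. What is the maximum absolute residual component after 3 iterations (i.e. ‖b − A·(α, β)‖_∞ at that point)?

7.230

Iteration 1:
  α = (-3 - (4)·0.900) / (-6) = 1.100
  β = (9 - (4)·-2.500) / (-6) = -3.167
Iteration 2:
  α = (-3 - (4)·-3.167) / (-6) = -1.611
  β = (9 - (4)·1.100) / (-6) = -0.767
Iteration 3:
  α = (-3 - (4)·-0.767) / (-6) = -0.011
  β = (9 - (4)·-1.611) / (-6) = -2.574
Residual b − A·x = (7.230, -6.400); ∞-norm = 7.230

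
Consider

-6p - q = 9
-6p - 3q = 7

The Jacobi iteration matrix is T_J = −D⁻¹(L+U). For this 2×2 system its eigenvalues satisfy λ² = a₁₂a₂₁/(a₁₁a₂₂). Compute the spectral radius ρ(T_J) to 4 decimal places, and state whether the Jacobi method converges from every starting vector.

a₁₂a₂₁/(a₁₁a₂₂) = (-1)·(-6) / ((-6)·(-3)) = 0.333333
ρ = √|0.333333| = √0.333333 = 0.5774
ρ < 1, so Jacobi converges

0.5774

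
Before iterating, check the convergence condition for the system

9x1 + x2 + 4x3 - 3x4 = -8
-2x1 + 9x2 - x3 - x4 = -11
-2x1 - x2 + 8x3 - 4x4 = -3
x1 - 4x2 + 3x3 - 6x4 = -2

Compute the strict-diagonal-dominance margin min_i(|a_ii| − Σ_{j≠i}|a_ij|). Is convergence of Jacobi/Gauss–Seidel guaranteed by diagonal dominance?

row 1: |9| − (1+4+3) = 1
row 2: |9| − (2+1+1) = 5
row 3: |8| − (2+1+4) = 1
row 4: |-6| − (1+4+3) = -2
minimum over rows = -2 → not strictly diagonally dominant

-2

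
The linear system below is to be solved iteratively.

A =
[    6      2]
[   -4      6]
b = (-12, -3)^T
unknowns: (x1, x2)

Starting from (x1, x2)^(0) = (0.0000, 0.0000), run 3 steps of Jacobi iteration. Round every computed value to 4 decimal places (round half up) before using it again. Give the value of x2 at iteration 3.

Iteration 1:
  x1 = (-12 - (2)·0.0000) / (6) = -2.0000
  x2 = (-3 - (-4)·0.0000) / (6) = -0.5000
Iteration 2:
  x1 = (-12 - (2)·-0.5000) / (6) = -1.8333
  x2 = (-3 - (-4)·-2.0000) / (6) = -1.8333
Iteration 3:
  x1 = (-12 - (2)·-1.8333) / (6) = -1.3889
  x2 = (-3 - (-4)·-1.8333) / (6) = -1.7222

-1.7222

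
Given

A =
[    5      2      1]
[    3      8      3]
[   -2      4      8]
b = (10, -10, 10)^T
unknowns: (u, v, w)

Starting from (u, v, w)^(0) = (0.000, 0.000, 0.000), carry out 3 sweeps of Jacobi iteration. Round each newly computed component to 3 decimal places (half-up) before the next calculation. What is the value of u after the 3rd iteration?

Iteration 1:
  u = (10 - (2)·0.000 - (1)·0.000) / (5) = 2.000
  v = (-10 - (3)·0.000 - (3)·0.000) / (8) = -1.250
  w = (10 - (-2)·0.000 - (4)·0.000) / (8) = 1.250
Iteration 2:
  u = (10 - (2)·-1.250 - (1)·1.250) / (5) = 2.250
  v = (-10 - (3)·2.000 - (3)·1.250) / (8) = -2.469
  w = (10 - (-2)·2.000 - (4)·-1.250) / (8) = 2.375
Iteration 3:
  u = (10 - (2)·-2.469 - (1)·2.375) / (5) = 2.513
  v = (-10 - (3)·2.250 - (3)·2.375) / (8) = -2.984
  w = (10 - (-2)·2.250 - (4)·-2.469) / (8) = 3.047

2.513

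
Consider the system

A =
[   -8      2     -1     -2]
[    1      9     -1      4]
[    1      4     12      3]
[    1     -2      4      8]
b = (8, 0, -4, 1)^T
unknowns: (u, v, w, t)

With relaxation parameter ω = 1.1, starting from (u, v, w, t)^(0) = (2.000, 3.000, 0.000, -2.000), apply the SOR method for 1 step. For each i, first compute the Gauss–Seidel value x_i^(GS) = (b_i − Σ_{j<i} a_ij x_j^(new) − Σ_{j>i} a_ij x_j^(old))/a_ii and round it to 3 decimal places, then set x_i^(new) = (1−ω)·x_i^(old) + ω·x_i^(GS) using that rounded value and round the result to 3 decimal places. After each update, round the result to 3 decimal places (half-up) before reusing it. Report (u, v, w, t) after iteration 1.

Iteration 1:
  u: GS value = (8 - (2)·3.000 - (-1)·0.000 - (-2)·-2.000) / (-8) = 0.250;  u ← (1−ω)·2.000 + ω·0.250 = 0.075
  v: GS value = (0 - (1)·0.075 - (-1)·0.000 - (4)·-2.000) / (9) = 0.881;  v ← (1−ω)·3.000 + ω·0.881 = 0.669
  w: GS value = (-4 - (1)·0.075 - (4)·0.669 - (3)·-2.000) / (12) = -0.063;  w ← (1−ω)·0.000 + ω·-0.063 = -0.069
  t: GS value = (1 - (1)·0.075 - (-2)·0.669 - (4)·-0.069) / (8) = 0.317;  t ← (1−ω)·-2.000 + ω·0.317 = 0.549

(0.075, 0.669, -0.069, 0.549)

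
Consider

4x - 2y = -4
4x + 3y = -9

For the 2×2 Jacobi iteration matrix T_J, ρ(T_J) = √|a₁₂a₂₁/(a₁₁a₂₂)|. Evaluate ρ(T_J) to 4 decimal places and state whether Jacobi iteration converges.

0.8165

a₁₂a₂₁/(a₁₁a₂₂) = (-2)·(4) / ((4)·(3)) = -0.666667
ρ = √|-0.666667| = √0.666667 = 0.8165
ρ < 1, so Jacobi converges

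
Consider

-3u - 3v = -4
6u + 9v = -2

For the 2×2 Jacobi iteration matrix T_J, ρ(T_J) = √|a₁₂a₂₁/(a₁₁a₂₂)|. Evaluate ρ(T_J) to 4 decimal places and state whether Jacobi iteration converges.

0.8165

a₁₂a₂₁/(a₁₁a₂₂) = (-3)·(6) / ((-3)·(9)) = 0.666667
ρ = √|0.666667| = √0.666667 = 0.8165
ρ < 1, so Jacobi converges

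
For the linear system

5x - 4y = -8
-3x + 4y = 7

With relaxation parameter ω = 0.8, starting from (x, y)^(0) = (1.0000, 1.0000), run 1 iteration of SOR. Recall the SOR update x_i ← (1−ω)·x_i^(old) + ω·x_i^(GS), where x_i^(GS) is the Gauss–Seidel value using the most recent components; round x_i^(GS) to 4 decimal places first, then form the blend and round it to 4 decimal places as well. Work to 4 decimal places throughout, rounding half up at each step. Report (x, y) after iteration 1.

(-0.4400, 1.3360)

Iteration 1:
  x: GS value = (-8 - (-4)·1.0000) / (5) = -0.8000;  x ← (1−ω)·1.0000 + ω·-0.8000 = -0.4400
  y: GS value = (7 - (-3)·-0.4400) / (4) = 1.4200;  y ← (1−ω)·1.0000 + ω·1.4200 = 1.3360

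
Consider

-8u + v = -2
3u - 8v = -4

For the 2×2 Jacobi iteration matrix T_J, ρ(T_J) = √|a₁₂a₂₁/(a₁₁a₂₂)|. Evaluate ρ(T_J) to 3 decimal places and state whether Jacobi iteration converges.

0.217

a₁₂a₂₁/(a₁₁a₂₂) = (1)·(3) / ((-8)·(-8)) = 0.046875
ρ = √|0.046875| = √0.046875 = 0.217
ρ < 1, so Jacobi converges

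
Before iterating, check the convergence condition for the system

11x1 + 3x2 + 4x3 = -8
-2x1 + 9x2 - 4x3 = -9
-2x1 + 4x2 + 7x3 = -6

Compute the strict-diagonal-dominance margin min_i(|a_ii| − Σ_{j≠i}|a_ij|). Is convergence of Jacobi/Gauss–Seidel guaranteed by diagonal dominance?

1

row 1: |11| − (3+4) = 4
row 2: |9| − (2+4) = 3
row 3: |7| − (2+4) = 1
minimum over rows = 1 → strictly diagonally dominant (convergence guaranteed)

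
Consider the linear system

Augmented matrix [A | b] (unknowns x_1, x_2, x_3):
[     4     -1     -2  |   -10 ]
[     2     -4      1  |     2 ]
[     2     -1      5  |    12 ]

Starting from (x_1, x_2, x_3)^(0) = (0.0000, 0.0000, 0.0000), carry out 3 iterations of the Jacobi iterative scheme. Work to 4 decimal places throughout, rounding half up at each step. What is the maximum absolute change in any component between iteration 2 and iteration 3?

0.7625

Iteration 1:
  x_1 = (-10 - (-1)·0.0000 - (-2)·0.0000) / (4) = -2.5000
  x_2 = (2 - (2)·0.0000 - (1)·0.0000) / (-4) = -0.5000
  x_3 = (12 - (2)·0.0000 - (-1)·0.0000) / (5) = 2.4000
Iteration 2:
  x_1 = (-10 - (-1)·-0.5000 - (-2)·2.4000) / (4) = -1.4250
  x_2 = (2 - (2)·-2.5000 - (1)·2.4000) / (-4) = -1.1500
  x_3 = (12 - (2)·-2.5000 - (-1)·-0.5000) / (5) = 3.3000
Iteration 3:
  x_1 = (-10 - (-1)·-1.1500 - (-2)·3.3000) / (4) = -1.1375
  x_2 = (2 - (2)·-1.4250 - (1)·3.3000) / (-4) = -0.3875
  x_3 = (12 - (2)·-1.4250 - (-1)·-1.1500) / (5) = 2.7400
Change: (0.2875, 0.7625, -0.5600) → max |·| = 0.7625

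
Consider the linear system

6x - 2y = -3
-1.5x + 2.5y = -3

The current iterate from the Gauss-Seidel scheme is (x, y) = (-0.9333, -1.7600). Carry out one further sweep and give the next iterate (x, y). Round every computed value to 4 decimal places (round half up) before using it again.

(-1.0867, -1.8520)

One sweep:
  x = (-3 - (-2)·-1.7600) / (6) = -1.0867
  y = (-3 - (-1.5)·-1.0867) / (2.5) = -1.8520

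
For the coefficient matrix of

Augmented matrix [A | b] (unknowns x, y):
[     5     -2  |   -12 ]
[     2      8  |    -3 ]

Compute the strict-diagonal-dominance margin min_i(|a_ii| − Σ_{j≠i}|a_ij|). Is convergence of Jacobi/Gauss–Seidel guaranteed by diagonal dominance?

row 1: |5| − (2) = 3
row 2: |8| − (2) = 6
minimum over rows = 3 → strictly diagonally dominant (convergence guaranteed)

3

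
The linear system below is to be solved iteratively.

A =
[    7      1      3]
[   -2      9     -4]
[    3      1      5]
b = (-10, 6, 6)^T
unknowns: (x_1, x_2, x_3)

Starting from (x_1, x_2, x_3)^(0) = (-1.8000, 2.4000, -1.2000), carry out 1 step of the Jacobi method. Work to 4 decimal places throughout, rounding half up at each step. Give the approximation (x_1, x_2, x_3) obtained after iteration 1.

(-1.2571, -0.2667, 1.8000)

Iteration 1:
  x_1 = (-10 - (1)·2.4000 - (3)·-1.2000) / (7) = -1.2571
  x_2 = (6 - (-2)·-1.8000 - (-4)·-1.2000) / (9) = -0.2667
  x_3 = (6 - (3)·-1.8000 - (1)·2.4000) / (5) = 1.8000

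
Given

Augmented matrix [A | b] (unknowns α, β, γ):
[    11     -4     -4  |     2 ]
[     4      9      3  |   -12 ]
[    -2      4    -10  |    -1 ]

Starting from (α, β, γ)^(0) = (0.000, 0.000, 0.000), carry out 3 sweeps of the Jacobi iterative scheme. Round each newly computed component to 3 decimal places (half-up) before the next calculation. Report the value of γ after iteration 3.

Iteration 1:
  α = (2 - (-4)·0.000 - (-4)·0.000) / (11) = 0.182
  β = (-12 - (4)·0.000 - (3)·0.000) / (9) = -1.333
  γ = (-1 - (-2)·0.000 - (4)·0.000) / (-10) = 0.100
Iteration 2:
  α = (2 - (-4)·-1.333 - (-4)·0.100) / (11) = -0.267
  β = (-12 - (4)·0.182 - (3)·0.100) / (9) = -1.448
  γ = (-1 - (-2)·0.182 - (4)·-1.333) / (-10) = -0.470
Iteration 3:
  α = (2 - (-4)·-1.448 - (-4)·-0.470) / (11) = -0.516
  β = (-12 - (4)·-0.267 - (3)·-0.470) / (9) = -1.058
  γ = (-1 - (-2)·-0.267 - (4)·-1.448) / (-10) = -0.426

-0.426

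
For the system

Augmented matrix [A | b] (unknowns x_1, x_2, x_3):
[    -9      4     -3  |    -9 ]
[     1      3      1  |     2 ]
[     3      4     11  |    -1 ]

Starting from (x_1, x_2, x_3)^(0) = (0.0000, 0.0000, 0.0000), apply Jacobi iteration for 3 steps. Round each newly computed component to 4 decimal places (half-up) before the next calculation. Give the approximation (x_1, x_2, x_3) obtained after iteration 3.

Iteration 1:
  x_1 = (-9 - (4)·0.0000 - (-3)·0.0000) / (-9) = 1.0000
  x_2 = (2 - (1)·0.0000 - (1)·0.0000) / (3) = 0.6667
  x_3 = (-1 - (3)·0.0000 - (4)·0.0000) / (11) = -0.0909
Iteration 2:
  x_1 = (-9 - (4)·0.6667 - (-3)·-0.0909) / (-9) = 1.3266
  x_2 = (2 - (1)·1.0000 - (1)·-0.0909) / (3) = 0.3636
  x_3 = (-1 - (3)·1.0000 - (4)·0.6667) / (11) = -0.6061
Iteration 3:
  x_1 = (-9 - (4)·0.3636 - (-3)·-0.6061) / (-9) = 1.3636
  x_2 = (2 - (1)·1.3266 - (1)·-0.6061) / (3) = 0.4265
  x_3 = (-1 - (3)·1.3266 - (4)·0.3636) / (11) = -0.5849

(1.3636, 0.4265, -0.5849)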